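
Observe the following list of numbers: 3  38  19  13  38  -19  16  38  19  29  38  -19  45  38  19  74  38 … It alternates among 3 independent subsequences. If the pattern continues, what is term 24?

-19

Split by position mod 3: positions 1, 4, 7, … form one track, and each other residue class forms its own.
Stream A: 3, 13, 16, 29, 45, 74 (each term equals the sum of the previous two).
Stream B: 38, 38, 38, 38, 38, 38 (always 38).
Stream C: 19, -19, 19, -19, 19 (oscillating between 19 and -19).
Term 24 comes from stream C (its 8th entry): -19.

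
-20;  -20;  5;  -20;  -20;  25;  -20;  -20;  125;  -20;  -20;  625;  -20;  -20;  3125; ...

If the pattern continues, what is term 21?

78125

Positions follow the repeating pattern AAB; grouping by letter gives 2 tracks.
Stream A: -20, -20, -20, -20, -20, -20, -20, -20, -20, -20. Always -20.
Stream B: 5, 25, 125, 625, 3125. Powers of 5.
Position 21 → stream B, term 7 = 78125.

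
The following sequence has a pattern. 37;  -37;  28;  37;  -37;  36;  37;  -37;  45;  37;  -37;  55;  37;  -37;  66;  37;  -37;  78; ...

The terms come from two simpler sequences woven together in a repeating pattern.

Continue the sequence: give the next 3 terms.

Positions follow the repeating pattern AAB; grouping by letter gives 2 tracks.
Stream A: 37, -37, 37, -37, 37, -37, 37, -37, 37, -37, 37, -37 — the oscillation 37·(−1)^(n+1).
Stream B: 28, 36, 45, 55, 66, 78 — triangular numbers starting at T_7.
Position 19 falls in stream A as its term 13, giving 37.
Position 20 falls in stream A as its term 14, giving -37.
The 21st slot belongs to stream B; its 7th term is 91.

37, -37, 91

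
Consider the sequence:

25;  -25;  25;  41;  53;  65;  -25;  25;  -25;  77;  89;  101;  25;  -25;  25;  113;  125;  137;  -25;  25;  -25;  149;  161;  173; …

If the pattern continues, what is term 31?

-25

Positions follow the repeating pattern AAABBB; grouping by letter gives 2 tracks.
Track A: 25, -25, 25, -25, 25, -25, 25, -25, 25, -25, 25, -25. The oscillation 25·(−1)^(n+1).
Track B: 41, 53, 65, 77, 89, 101, 113, 125, 137, 149, 161, 173. Arithmetic, step +12.
Term 31 comes from track A (its 16th entry): -25.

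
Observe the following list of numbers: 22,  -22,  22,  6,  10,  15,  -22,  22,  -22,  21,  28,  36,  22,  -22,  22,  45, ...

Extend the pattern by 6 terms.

55, 66, -22, 22, -22, 78

Positions follow the repeating pattern AAABBB; grouping by letter gives 2 tracks.
Track A: 22, -22, 22, -22, 22, -22, 22, -22, 22. The oscillation 22·(−1)^(n+1).
Track B: 6, 10, 15, 21, 28, 36, 45. Triangular numbers starting at T_3.
Position 17 falls in track B as its term 8, giving 55.
Position 18 falls in track B as its term 9, giving 66.
The 19th slot belongs to track A; its 10th term is -22.
Term 20 comes from track A (its 11th entry): 22.
The 21st slot belongs to track A; its 12th term is -22.
Term 22 comes from track B (its 10th entry): 78.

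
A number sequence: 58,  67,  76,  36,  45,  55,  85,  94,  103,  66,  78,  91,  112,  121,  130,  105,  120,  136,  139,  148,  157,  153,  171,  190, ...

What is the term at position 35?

300

The slot pattern repeats as AAABBB (period 6), so there are 2 interleaved tracks.
Subsequence A: 58, 67, 76, 85, 94, 103, 112, 121, 130, 139, 148, 157 — adding 9 each time.
Subsequence B: 36, 45, 55, 66, 78, 91, 105, 120, 136, 153, 171, 190 — the triangular numbers T_8, T_9, ….
The 35th slot belongs to subsequence B; its 17th term is 300.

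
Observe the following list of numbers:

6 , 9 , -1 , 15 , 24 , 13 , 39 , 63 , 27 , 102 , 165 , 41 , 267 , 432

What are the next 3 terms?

Reading positions in blocks of 3 reveals the pattern AAB — 2 tracks woven together.
Stream A: 6, 9, 15, 24, 39, 63, 102, 165, 267, 432 (each term equals the sum of the previous two).
Stream B: -1, 13, 27, 41 (arithmetic with common difference +14).
Position 15 → stream B, term 5 = 55.
The 16th slot belongs to stream A; its 11th term is 699.
Position 17 → stream A, term 12 = 1131.

55, 699, 1131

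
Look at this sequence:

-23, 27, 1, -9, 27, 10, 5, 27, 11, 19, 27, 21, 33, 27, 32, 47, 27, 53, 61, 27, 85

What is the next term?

Split by position mod 3: positions 1, 4, 7, … form one track, and each other residue class forms its own.
Subsequence A: -23, -9, 5, 19, 33, 47, 61 — arithmetic with common difference +14.
Subsequence B: 27, 27, 27, 27, 27, 27, 27 — always 27.
Subsequence C: 1, 10, 11, 21, 32, 53, 85 — a Fibonacci-like recurrence a_n = a_{n-1} + a_{n-2}.
Position 22 falls in subsequence A as its term 8, giving 75.

75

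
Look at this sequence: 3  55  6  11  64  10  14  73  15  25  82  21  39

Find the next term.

Read the sequence 3 terms at a time; column i is its own pattern.
Stream A = 3, 11, 14, 25, 39: a Fibonacci-like recurrence a_n = a_{n-1} + a_{n-2}.
Stream B = 55, 64, 73, 82: linear: a_n = 46 + 9·n.
Stream C = 6, 10, 15, 21: the triangular numbers T_3, T_4, ….
Term 14 comes from stream B (its 5th entry): 91.

91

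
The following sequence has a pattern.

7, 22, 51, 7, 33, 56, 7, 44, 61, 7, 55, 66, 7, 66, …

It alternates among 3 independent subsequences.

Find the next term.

Taking every 3rd term gives 3 separate tracks.
Track A is 7, 7, 7, 7, 7, which is the constant sequence 7.
Track B is 22, 33, 44, 55, 66, which is linear: a_n = 11 + 11·n.
Track C is 51, 56, 61, 66, which is linear: a_n = 46 + 5·n.
Position 15 falls in track C as its term 5, giving 71.

71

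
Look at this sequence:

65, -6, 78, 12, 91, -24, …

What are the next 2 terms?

104, 48

Odd-indexed and even-indexed terms follow separate rules.
Track A = 65, 78, 91: arithmetic, step +13.
Track B = -6, 12, -24: geometric, ×-2 each step.
The 7th slot belongs to track A; its 4th term is 104.
Term 8 comes from track B (its 4th entry): 48.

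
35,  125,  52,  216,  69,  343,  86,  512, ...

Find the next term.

103

Taking every 2nd term gives 2 separate tracks.
Track A: 35, 52, 69, 86 (linear: a_n = 18 + 17·n).
Track B: 125, 216, 343, 512 (consecutive cubes n³ from n = 5).
Position 9 falls in track A as its term 5, giving 103.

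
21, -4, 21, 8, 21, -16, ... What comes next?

The terms cycle through 2 interleaved subsequences.
Subsequence A = 21, 21, 21: constant 21.
Subsequence B = -4, 8, -16: multiplying by -2 each time.
The 7th slot belongs to subsequence A; its 4th term is 21.

21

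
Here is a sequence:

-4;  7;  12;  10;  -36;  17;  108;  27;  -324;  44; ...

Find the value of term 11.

The terms cycle through 2 interleaved subsequences.
Track A: -4, 12, -36, 108, -324. A geometric progression (common ratio -3).
Track B: 7, 10, 17, 27, 44. Fibonacci-style (each term is the sum of the two before it).
Position 11 → track A, term 6 = 972.

972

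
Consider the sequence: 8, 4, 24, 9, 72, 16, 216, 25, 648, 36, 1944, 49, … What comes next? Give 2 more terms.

Odd-indexed and even-indexed terms follow separate rules.
Track A: 8, 24, 72, 216, 648, 1944 (geometric with ratio 3).
Track B: 4, 9, 16, 25, 36, 49 (perfect squares starting at 2²).
The 13th slot belongs to track A; its 7th term is 5832.
Position 14 falls in track B as its term 7, giving 64.

5832, 64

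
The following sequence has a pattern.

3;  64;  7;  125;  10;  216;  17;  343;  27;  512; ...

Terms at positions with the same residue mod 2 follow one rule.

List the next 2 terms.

The terms cycle through 2 interleaved subsequences.
Track A: 3, 7, 10, 17, 27. Fibonacci-style (each term is the sum of the two before it).
Track B: 64, 125, 216, 343, 512. Consecutive cubes n³ from n = 4.
Term 11 comes from track A (its 6th entry): 44.
The 12th slot belongs to track B; its 6th term is 729.

44, 729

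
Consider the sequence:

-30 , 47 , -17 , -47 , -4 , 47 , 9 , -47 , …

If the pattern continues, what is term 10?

47

Positions 1, 3, 5, … form one subsequence and positions 2, 4, 6, … form another.
Stream A = -30, -17, -4, 9: adding 13 each time.
Stream B = 47, -47, 47, -47: the oscillation 47·(−1)^(n+1).
The 10th slot belongs to stream B; its 5th term is 47.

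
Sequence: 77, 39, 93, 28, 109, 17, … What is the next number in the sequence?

Split by position mod 2 into 2 tracks.
Stream A: 77, 93, 109. Linear: a_n = 61 + 16·n.
Stream B: 39, 28, 17. Arithmetic with common difference −11.
Position 7 → stream A, term 4 = 125.

125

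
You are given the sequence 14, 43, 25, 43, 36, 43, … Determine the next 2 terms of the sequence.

The terms cycle through 2 interleaved subsequences.
Track A: 14, 25, 36 — arithmetic, step +11.
Track B: 43, 43, 43 — the constant sequence 43.
Position 7 falls in track A as its term 4, giving 47.
Term 8 comes from track B (its 4th entry): 43.

47, 43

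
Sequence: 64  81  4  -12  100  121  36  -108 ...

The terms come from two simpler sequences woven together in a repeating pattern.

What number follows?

144

Positions follow the repeating pattern AABB; grouping by letter gives 2 tracks.
Track A = 64, 81, 100, 121: consecutive squares n² from n = 8.
Track B = 4, -12, 36, -108: multiplying by -3 each time.
Term 9 comes from track A (its 5th entry): 144.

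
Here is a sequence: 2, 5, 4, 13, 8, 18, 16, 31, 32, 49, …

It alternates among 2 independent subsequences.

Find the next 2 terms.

Odd-indexed and even-indexed terms follow separate rules.
Subsequence A: 2, 4, 8, 16, 32 (powers 2^1, 2^2, 2^3, …).
Subsequence B: 5, 13, 18, 31, 49 (a Fibonacci-like recurrence a_n = a_{n-1} + a_{n-2}).
Position 11 falls in subsequence A as its term 6, giving 64.
The 12th slot belongs to subsequence B; its 6th term is 80.

64, 80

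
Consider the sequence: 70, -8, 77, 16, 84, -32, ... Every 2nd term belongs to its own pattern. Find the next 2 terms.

91, 64

Positions 1, 3, 5, … form one subsequence and positions 2, 4, 6, … form another.
Track A = 70, 77, 84: linear: a_n = 63 + 7·n.
Track B = -8, 16, -32: a geometric progression (common ratio -2).
The 7th slot belongs to track A; its 4th term is 91.
Term 8 comes from track B (its 4th entry): 64.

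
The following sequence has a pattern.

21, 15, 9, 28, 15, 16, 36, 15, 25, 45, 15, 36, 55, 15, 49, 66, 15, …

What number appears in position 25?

Taking every 3rd term gives 3 separate tracks.
Subsequence A: 21, 28, 36, 45, 55, 66 (triangular numbers starting at T_6).
Subsequence B: 15, 15, 15, 15, 15, 15 (the constant sequence 15).
Subsequence C: 9, 16, 25, 36, 49 (the squares 3², 4², 5², …).
Position 25 falls in subsequence A as its term 9, giving 105.

105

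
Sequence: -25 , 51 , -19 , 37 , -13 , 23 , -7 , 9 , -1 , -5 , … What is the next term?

5

The terms cycle through 2 interleaved subsequences.
Track A: -25, -19, -13, -7, -1 — arithmetic, step +6.
Track B: 51, 37, 23, 9, -5 — arithmetic with common difference −14.
The 11th slot belongs to track A; its 6th term is 5.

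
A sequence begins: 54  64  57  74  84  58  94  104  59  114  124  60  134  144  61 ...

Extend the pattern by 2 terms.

Positions follow the repeating pattern AAB; grouping by letter gives 2 tracks.
Subsequence A is 54, 64, 74, 84, 94, 104, 114, 124, 134, 144, which is linear: a_n = 44 + 10·n.
Subsequence B is 57, 58, 59, 60, 61, which is adding 1 each time.
The 16th slot belongs to subsequence A; its 11th term is 154.
Position 17 falls in subsequence A as its term 12, giving 164.

154, 164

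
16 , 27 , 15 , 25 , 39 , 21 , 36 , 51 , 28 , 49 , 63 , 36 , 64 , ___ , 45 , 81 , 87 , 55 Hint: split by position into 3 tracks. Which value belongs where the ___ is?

Split by position mod 3 into 3 tracks.
Track A: 16, 25, 36, 49, 64, 81 — the squares 4², 5², 6², ….
Track B: 27, 39, 51, 63, ?, 87 — arithmetic, step +12.
Track C: 15, 21, 28, 36, 45, 55 — triangular numbers starting at T_5.
The gap is track B's term 5; the rule gives 75.

75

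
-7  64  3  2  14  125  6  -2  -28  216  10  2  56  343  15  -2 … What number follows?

The terms cycle through 4 interleaved subsequences.
Subsequence A = -7, 14, -28, 56: geometric, ×-2 each step.
Subsequence B = 64, 125, 216, 343: perfect cubes starting at 4³.
Subsequence C = 3, 6, 10, 15: triangular numbers starting at T_2.
Subsequence D = 2, -2, 2, -2: oscillating between 2 and -2.
The 17th slot belongs to subsequence A; its 5th term is -112.

-112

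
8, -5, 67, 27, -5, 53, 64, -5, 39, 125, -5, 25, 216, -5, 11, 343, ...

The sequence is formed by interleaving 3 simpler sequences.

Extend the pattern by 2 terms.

Read the sequence 3 terms at a time; column i is its own pattern.
Track A: 8, 27, 64, 125, 216, 343 (consecutive cubes n³ from n = 2).
Track B: -5, -5, -5, -5, -5 (always -5).
Track C: 67, 53, 39, 25, 11 (linear: a_n = 81 − 14·n).
The 17th slot belongs to track B; its 6th term is -5.
Term 18 comes from track C (its 6th entry): -3.

-5, -3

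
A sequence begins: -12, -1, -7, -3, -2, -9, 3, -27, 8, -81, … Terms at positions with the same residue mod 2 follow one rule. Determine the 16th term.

Odd-indexed and even-indexed terms follow separate rules.
Track A: -12, -7, -2, 3, 8 (arithmetic, step +5).
Track B: -1, -3, -9, -27, -81 (a geometric progression (common ratio 3)).
Position 16 falls in track B as its term 8, giving -2187.

-2187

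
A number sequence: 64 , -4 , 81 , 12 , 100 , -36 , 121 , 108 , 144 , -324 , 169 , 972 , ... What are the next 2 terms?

Odd-indexed and even-indexed terms follow separate rules.
Subsequence A is 64, 81, 100, 121, 144, 169, which is consecutive squares n² from n = 8.
Subsequence B is -4, 12, -36, 108, -324, 972, which is a geometric progression (common ratio -3).
Position 13 → subsequence A, term 7 = 196.
Term 14 comes from subsequence B (its 7th entry): -2916.

196, -2916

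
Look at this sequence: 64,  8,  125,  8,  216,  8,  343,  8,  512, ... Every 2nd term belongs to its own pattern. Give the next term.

Taking every 2nd term gives 2 separate tracks.
Subsequence A: 64, 125, 216, 343, 512. Perfect cubes starting at 4³.
Subsequence B: 8, 8, 8, 8. The constant sequence 8.
Position 10 → subsequence B, term 5 = 8.

8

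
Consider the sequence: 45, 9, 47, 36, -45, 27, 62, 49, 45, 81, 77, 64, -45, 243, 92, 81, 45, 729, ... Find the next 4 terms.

107, 100, -45, 2187

Split by position mod 4 into 4 tracks.
Track A = 45, -45, 45, -45, 45: oscillating between 45 and -45.
Track B = 9, 27, 81, 243, 729: powers 3^2, 3^3, 3^4, ….
Track C = 47, 62, 77, 92: arithmetic, step +15.
Track D = 36, 49, 64, 81: the squares 6², 7², 8², ….
Term 19 comes from track C (its 5th entry): 107.
The 20th slot belongs to track D; its 5th term is 100.
The 21st slot belongs to track A; its 6th term is -45.
Term 22 comes from track B (its 6th entry): 2187.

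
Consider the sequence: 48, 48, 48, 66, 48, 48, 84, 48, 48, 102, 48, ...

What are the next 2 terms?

Reading positions in blocks of 3 reveals the pattern ABB — 2 tracks woven together.
Subsequence A: 48, 66, 84, 102 (adding 18 each time).
Subsequence B: 48, 48, 48, 48, 48, 48, 48 (always 48).
Term 12 comes from subsequence B (its 8th entry): 48.
Position 13 → subsequence A, term 5 = 120.

48, 120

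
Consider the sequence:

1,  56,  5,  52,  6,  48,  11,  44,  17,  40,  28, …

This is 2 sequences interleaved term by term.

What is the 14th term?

32

Split by position mod 2 into 2 tracks.
Stream A is 1, 5, 6, 11, 17, 28, which is a Fibonacci-like recurrence a_n = a_{n-1} + a_{n-2}.
Stream B is 56, 52, 48, 44, 40, which is subtracting 4 each time.
Term 14 comes from stream B (its 7th entry): 32.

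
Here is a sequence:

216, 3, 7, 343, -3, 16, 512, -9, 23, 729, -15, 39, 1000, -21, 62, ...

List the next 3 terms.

Split by position mod 3 into 3 tracks.
Subsequence A = 216, 343, 512, 729, 1000: the cubes 6³, 7³, 8³, ….
Subsequence B = 3, -3, -9, -15, -21: arithmetic, step −6.
Subsequence C = 7, 16, 23, 39, 62: each term equals the sum of the previous two.
Term 16 comes from subsequence A (its 6th entry): 1331.
Position 17 → subsequence B, term 6 = -27.
Position 18 → subsequence C, term 6 = 101.

1331, -27, 101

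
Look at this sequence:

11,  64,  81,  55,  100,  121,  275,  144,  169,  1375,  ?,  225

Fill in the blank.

196

Positions follow the repeating pattern ABB; grouping by letter gives 2 tracks.
Stream A = 11, 55, 275, 1375: a geometric progression (common ratio 5).
Stream B = 64, 81, 100, 121, 144, 169, ?, 225: consecutive squares n² from n = 8.
Filling stream B at index 7 by its rule yields 196.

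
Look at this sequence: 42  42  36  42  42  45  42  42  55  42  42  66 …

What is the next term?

Reading positions in blocks of 3 reveals the pattern AAB — 2 tracks woven together.
Subsequence A: 42, 42, 42, 42, 42, 42, 42, 42. Constant 42.
Subsequence B: 36, 45, 55, 66. The triangular numbers T_8, T_9, ….
Term 13 comes from subsequence A (its 9th entry): 42.

42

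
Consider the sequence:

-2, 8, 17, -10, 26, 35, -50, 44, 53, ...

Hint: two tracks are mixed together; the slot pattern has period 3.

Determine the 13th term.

-1250

Reading positions in blocks of 3 reveals the pattern ABB — 2 tracks woven together.
Stream A = -2, -10, -50: a geometric progression (common ratio 5).
Stream B = 8, 17, 26, 35, 44, 53: adding 9 each time.
The 13th slot belongs to stream A; its 5th term is -1250.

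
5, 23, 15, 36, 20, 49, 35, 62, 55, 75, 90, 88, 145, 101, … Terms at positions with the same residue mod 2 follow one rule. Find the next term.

235

Taking every 2nd term gives 2 separate tracks.
Track A: 5, 15, 20, 35, 55, 90, 145. Fibonacci-style (each term is the sum of the two before it).
Track B: 23, 36, 49, 62, 75, 88, 101. Arithmetic, step +13.
Position 15 → track A, term 8 = 235.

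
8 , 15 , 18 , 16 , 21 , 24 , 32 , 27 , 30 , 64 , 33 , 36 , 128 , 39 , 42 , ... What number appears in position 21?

54

The slot pattern repeats as ABB (period 3), so there are 2 interleaved tracks.
Stream A: 8, 16, 32, 64, 128 — geometric, ×2 each step.
Stream B: 15, 18, 21, 24, 27, 30, 33, 36, 39, 42 — arithmetic with common difference +3.
Term 21 comes from stream B (its 14th entry): 54.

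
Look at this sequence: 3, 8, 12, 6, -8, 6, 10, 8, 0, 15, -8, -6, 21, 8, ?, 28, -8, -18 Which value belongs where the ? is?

The terms cycle through 3 interleaved subsequences.
Track A: 3, 6, 10, 15, 21, 28 (the triangular numbers T_2, T_3, …).
Track B: 8, -8, 8, -8, 8, -8 (alternating ±8).
Track C: 12, 6, 0, -6, ?, -18 (arithmetic with common difference −6).
So the missing entry in track C is -12.

-12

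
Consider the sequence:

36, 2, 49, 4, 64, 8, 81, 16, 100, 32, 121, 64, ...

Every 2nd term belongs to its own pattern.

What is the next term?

144

Split by position mod 2 into 2 tracks.
Track A is 36, 49, 64, 81, 100, 121, which is perfect squares starting at 6².
Track B is 2, 4, 8, 16, 32, 64, which is powers of 2.
Position 13 falls in track A as its term 7, giving 144.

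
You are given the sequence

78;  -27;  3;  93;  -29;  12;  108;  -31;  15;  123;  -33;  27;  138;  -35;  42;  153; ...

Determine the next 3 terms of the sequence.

Split by position mod 3: positions 1, 4, 7, … form one track, and each other residue class forms its own.
Subsequence A: 78, 93, 108, 123, 138, 153 (arithmetic, step +15).
Subsequence B: -27, -29, -31, -33, -35 (arithmetic with common difference −2).
Subsequence C: 3, 12, 15, 27, 42 (a Fibonacci-like recurrence a_n = a_{n-1} + a_{n-2}).
The 17th slot belongs to subsequence B; its 6th term is -37.
Position 18 falls in subsequence C as its term 6, giving 69.
The 19th slot belongs to subsequence A; its 7th term is 168.

-37, 69, 168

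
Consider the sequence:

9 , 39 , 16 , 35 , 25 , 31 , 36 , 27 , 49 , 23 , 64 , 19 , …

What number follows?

Split by position mod 2 into 2 tracks.
Track A: 9, 16, 25, 36, 49, 64 — perfect squares starting at 3².
Track B: 39, 35, 31, 27, 23, 19 — arithmetic, step −4.
Position 13 falls in track A as its term 7, giving 81.

81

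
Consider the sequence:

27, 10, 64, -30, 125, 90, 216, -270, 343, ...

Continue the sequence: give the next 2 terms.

Split by position mod 2 into 2 tracks.
Stream A is 27, 64, 125, 216, 343, which is perfect cubes starting at 3³.
Stream B is 10, -30, 90, -270, which is a geometric progression (common ratio -3).
The 10th slot belongs to stream B; its 5th term is 810.
Position 11 → stream A, term 6 = 512.

810, 512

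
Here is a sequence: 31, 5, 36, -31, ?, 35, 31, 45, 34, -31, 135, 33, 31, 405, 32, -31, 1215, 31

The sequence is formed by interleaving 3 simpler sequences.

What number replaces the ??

Read the sequence 3 terms at a time; column i is its own pattern.
Track A: 31, -31, 31, -31, 31, -31 — alternating ±31.
Track B: 5, ?, 45, 135, 405, 1215 — geometric with ratio 3.
Track C: 36, 35, 34, 33, 32, 31 — arithmetic, step −1.
Filling track B at index 2 by its rule yields 15.

15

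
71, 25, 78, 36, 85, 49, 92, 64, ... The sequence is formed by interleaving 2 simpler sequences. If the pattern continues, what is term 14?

Taking every 2nd term gives 2 separate tracks.
Subsequence A: 71, 78, 85, 92 (arithmetic with common difference +7).
Subsequence B: 25, 36, 49, 64 (perfect squares starting at 5²).
Position 14 → subsequence B, term 7 = 121.

121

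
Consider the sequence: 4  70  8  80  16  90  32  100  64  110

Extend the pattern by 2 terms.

128, 120

Split by position mod 2 into 2 tracks.
Track A = 4, 8, 16, 32, 64: geometric, ×2 each step.
Track B = 70, 80, 90, 100, 110: arithmetic, step +10.
Position 11 falls in track A as its term 6, giving 128.
Term 12 comes from track B (its 6th entry): 120.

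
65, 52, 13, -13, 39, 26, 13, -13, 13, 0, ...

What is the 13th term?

Reading positions in blocks of 4 reveals the pattern AABB — 2 tracks woven together.
Track A: 65, 52, 39, 26, 13, 0 (arithmetic with common difference −13).
Track B: 13, -13, 13, -13 (alternating ±13).
Position 13 falls in track A as its term 7, giving -13.

-13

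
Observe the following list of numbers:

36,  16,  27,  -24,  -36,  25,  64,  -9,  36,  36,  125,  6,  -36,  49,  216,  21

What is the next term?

36

Taking every 4th term gives 4 separate tracks.
Stream A = 36, -36, 36, -36: oscillating between 36 and -36.
Stream B = 16, 25, 36, 49: the squares 4², 5², 6², ….
Stream C = 27, 64, 125, 216: the cubes 3³, 4³, 5³, ….
Stream D = -24, -9, 6, 21: arithmetic, step +15.
Position 17 → stream A, term 5 = 36.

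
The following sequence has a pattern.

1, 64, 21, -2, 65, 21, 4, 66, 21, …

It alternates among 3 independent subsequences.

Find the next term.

Split by position mod 3: positions 1, 4, 7, … form one track, and each other residue class forms its own.
Track A: 1, -2, 4 — multiplying by -2 each time.
Track B: 64, 65, 66 — adding 1 each time.
Track C: 21, 21, 21 — the constant sequence 21.
Position 10 falls in track A as its term 4, giving -8.

-8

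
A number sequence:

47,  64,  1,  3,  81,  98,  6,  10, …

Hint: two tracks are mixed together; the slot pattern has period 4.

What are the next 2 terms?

Positions follow the repeating pattern AABB; grouping by letter gives 2 tracks.
Track A: 47, 64, 81, 98 (arithmetic with common difference +17).
Track B: 1, 3, 6, 10 (the triangular numbers T_1, T_2, …).
Term 9 comes from track A (its 5th entry): 115.
Position 10 falls in track A as its term 6, giving 132.

115, 132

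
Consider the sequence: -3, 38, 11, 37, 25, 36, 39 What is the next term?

Positions 1, 3, 5, … form one subsequence and positions 2, 4, 6, … form another.
Track A: -3, 11, 25, 39 — arithmetic, step +14.
Track B: 38, 37, 36 — linear: a_n = 39 − n.
The 8th slot belongs to track B; its 4th term is 35.

35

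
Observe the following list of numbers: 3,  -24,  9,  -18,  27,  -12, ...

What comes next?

Taking every 2nd term gives 2 separate tracks.
Track A is 3, 9, 27, which is successive powers of 3.
Track B is -24, -18, -12, which is linear: a_n = -30 + 6·n.
Position 7 falls in track A as its term 4, giving 81.

81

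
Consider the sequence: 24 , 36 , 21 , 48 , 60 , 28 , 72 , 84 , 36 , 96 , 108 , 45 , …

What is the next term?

120

Positions follow the repeating pattern AAB; grouping by letter gives 2 tracks.
Subsequence A is 24, 36, 48, 60, 72, 84, 96, 108, which is adding 12 each time.
Subsequence B is 21, 28, 36, 45, which is triangular numbers n(n+1)/2 for n = 6, 7, ….
Position 13 falls in subsequence A as its term 9, giving 120.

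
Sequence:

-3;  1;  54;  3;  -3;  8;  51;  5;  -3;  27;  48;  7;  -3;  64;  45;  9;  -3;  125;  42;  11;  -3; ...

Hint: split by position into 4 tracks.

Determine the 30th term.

512

Split by position mod 4 into 4 tracks.
Track A: -3, -3, -3, -3, -3, -3 — always -3.
Track B: 1, 8, 27, 64, 125 — perfect cubes starting at 1³.
Track C: 54, 51, 48, 45, 42 — arithmetic, step −3.
Track D: 3, 5, 7, 9, 11 — arithmetic with common difference +2.
Position 30 falls in track B as its term 8, giving 512.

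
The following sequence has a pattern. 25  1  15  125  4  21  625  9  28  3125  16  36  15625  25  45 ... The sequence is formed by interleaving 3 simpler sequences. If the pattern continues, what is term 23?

Split by position mod 3 into 3 tracks.
Track A = 25, 125, 625, 3125, 15625: powers 5^2, 5^3, 5^4, ….
Track B = 1, 4, 9, 16, 25: consecutive squares n² from n = 1.
Track C = 15, 21, 28, 36, 45: triangular numbers starting at T_5.
The 23rd slot belongs to track B; its 8th term is 64.

64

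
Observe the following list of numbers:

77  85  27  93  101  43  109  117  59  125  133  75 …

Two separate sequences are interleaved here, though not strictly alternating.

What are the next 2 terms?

The slot pattern repeats as AAB (period 3), so there are 2 interleaved tracks.
Subsequence A is 77, 85, 93, 101, 109, 117, 125, 133, which is arithmetic, step +8.
Subsequence B is 27, 43, 59, 75, which is linear: a_n = 11 + 16·n.
Position 13 falls in subsequence A as its term 9, giving 141.
The 14th slot belongs to subsequence A; its 10th term is 149.

141, 149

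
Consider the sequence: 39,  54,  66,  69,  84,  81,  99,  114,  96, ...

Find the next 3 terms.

129, 144, 111

Positions follow the repeating pattern AAB; grouping by letter gives 2 tracks.
Track A = 39, 54, 69, 84, 99, 114: adding 15 each time.
Track B = 66, 81, 96: adding 15 each time.
Position 10 falls in track A as its term 7, giving 129.
Term 11 comes from track A (its 8th entry): 144.
Position 12 falls in track B as its term 4, giving 111.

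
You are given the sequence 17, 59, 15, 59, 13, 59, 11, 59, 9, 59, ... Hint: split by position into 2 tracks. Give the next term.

Positions 1, 3, 5, … form one subsequence and positions 2, 4, 6, … form another.
Subsequence A: 17, 15, 13, 11, 9. Linear: a_n = 19 − 2·n.
Subsequence B: 59, 59, 59, 59, 59. Always 59.
Position 11 → subsequence A, term 6 = 7.

7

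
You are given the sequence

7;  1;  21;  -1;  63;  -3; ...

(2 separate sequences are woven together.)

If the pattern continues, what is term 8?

-5

Positions 1, 3, 5, … form one subsequence and positions 2, 4, 6, … form another.
Stream A: 7, 21, 63 — geometric, ×3 each step.
Stream B: 1, -1, -3 — arithmetic with common difference −2.
The 8th slot belongs to stream B; its 4th term is -5.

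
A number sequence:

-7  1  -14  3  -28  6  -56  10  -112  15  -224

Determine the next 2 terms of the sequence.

Positions 1, 3, 5, … form one subsequence and positions 2, 4, 6, … form another.
Stream A = -7, -14, -28, -56, -112, -224: multiplying by 2 each time.
Stream B = 1, 3, 6, 10, 15: the triangular numbers T_1, T_2, ….
Position 12 falls in stream B as its term 6, giving 21.
Term 13 comes from stream A (its 7th entry): -448.

21, -448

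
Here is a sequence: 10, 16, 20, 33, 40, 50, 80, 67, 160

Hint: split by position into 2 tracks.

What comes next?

Taking every 2nd term gives 2 separate tracks.
Stream A: 10, 20, 40, 80, 160. Geometric with ratio 2.
Stream B: 16, 33, 50, 67. Arithmetic, step +17.
The 10th slot belongs to stream B; its 5th term is 84.

84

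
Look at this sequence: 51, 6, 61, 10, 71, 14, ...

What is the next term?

81

Positions 1, 3, 5, … form one subsequence and positions 2, 4, 6, … form another.
Subsequence A: 51, 61, 71 (linear: a_n = 41 + 10·n).
Subsequence B: 6, 10, 14 (arithmetic with common difference +4).
Term 7 comes from subsequence A (its 4th entry): 81.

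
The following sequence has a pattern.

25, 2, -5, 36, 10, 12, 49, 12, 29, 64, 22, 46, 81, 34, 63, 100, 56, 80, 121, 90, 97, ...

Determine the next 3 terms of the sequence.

Read the sequence 3 terms at a time; column i is its own pattern.
Track A: 25, 36, 49, 64, 81, 100, 121. The squares 5², 6², 7², ….
Track B: 2, 10, 12, 22, 34, 56, 90. Each term equals the sum of the previous two.
Track C: -5, 12, 29, 46, 63, 80, 97. Adding 17 each time.
Term 22 comes from track A (its 8th entry): 144.
The 23rd slot belongs to track B; its 8th term is 146.
The 24th slot belongs to track C; its 8th term is 114.

144, 146, 114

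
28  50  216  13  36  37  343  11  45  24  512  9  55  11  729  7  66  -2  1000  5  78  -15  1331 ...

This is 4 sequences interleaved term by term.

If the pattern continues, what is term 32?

Split by position mod 4: positions 1, 5, 9, … form one track, and each other residue class forms its own.
Track A: 28, 36, 45, 55, 66, 78 — the triangular numbers T_7, T_8, ….
Track B: 50, 37, 24, 11, -2, -15 — linear: a_n = 63 − 13·n.
Track C: 216, 343, 512, 729, 1000, 1331 — consecutive cubes n³ from n = 6.
Track D: 13, 11, 9, 7, 5 — arithmetic with common difference −2.
The 32nd slot belongs to track D; its 8th term is -1.

-1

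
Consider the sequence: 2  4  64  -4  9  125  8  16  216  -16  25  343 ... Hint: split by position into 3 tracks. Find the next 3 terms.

32, 36, 512

The terms cycle through 3 interleaved subsequences.
Track A is 2, -4, 8, -16, which is multiplying by -2 each time.
Track B is 4, 9, 16, 25, which is perfect squares starting at 2².
Track C is 64, 125, 216, 343, which is perfect cubes starting at 4³.
Position 13 → track A, term 5 = 32.
Term 14 comes from track B (its 5th entry): 36.
Position 15 → track C, term 5 = 512.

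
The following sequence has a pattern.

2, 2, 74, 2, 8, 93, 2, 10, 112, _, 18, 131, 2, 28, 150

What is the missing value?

2

Taking every 3rd term gives 3 separate tracks.
Track A: 2, 2, 2, ?, 2 — the constant sequence 2.
Track B: 2, 8, 10, 18, 28 — a Fibonacci-like recurrence a_n = a_{n-1} + a_{n-2}.
Track C: 74, 93, 112, 131, 150 — linear: a_n = 55 + 19·n.
Filling track A at index 4 by its rule yields 2.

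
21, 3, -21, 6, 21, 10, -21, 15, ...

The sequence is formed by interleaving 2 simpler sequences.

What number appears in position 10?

21

Odd-indexed and even-indexed terms follow separate rules.
Track A: 21, -21, 21, -21 — alternating ±21.
Track B: 3, 6, 10, 15 — triangular numbers starting at T_2.
Term 10 comes from track B (its 5th entry): 21.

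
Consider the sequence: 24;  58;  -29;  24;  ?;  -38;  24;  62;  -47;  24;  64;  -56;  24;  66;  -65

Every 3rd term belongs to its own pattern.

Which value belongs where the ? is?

60

Split by position mod 3: positions 1, 4, 7, … form one track, and each other residue class forms its own.
Track A: 24, 24, 24, 24, 24. Always 24.
Track B: 58, ?, 62, 64, 66. Arithmetic, step +2.
Track C: -29, -38, -47, -56, -65. Arithmetic, step −9.
Filling track B at index 2 by its rule yields 60.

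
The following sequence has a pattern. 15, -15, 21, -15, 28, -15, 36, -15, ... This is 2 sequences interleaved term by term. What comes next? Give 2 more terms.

Odd-indexed and even-indexed terms follow separate rules.
Track A is 15, 21, 28, 36, which is triangular numbers starting at T_5.
Track B is -15, -15, -15, -15, which is always -15.
The 9th slot belongs to track A; its 5th term is 45.
Term 10 comes from track B (its 5th entry): -15.

45, -15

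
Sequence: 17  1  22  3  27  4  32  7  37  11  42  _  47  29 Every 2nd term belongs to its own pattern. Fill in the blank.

18

Taking every 2nd term gives 2 separate tracks.
Subsequence A: 17, 22, 27, 32, 37, 42, 47 (linear: a_n = 12 + 5·n).
Subsequence B: 1, 3, 4, 7, 11, ?, 29 (Fibonacci-style (each term is the sum of the two before it)).
Subsequence B's pattern makes the blank 18.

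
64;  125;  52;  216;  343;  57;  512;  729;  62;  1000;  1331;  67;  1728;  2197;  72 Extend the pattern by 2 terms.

2744, 3375

Positions follow the repeating pattern AAB; grouping by letter gives 2 tracks.
Stream A is 64, 125, 216, 343, 512, 729, 1000, 1331, 1728, 2197, which is the cubes 4³, 5³, 6³, ….
Stream B is 52, 57, 62, 67, 72, which is linear: a_n = 47 + 5·n.
Position 16 falls in stream A as its term 11, giving 2744.
The 17th slot belongs to stream A; its 12th term is 3375.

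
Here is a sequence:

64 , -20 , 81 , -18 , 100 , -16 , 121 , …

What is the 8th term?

-14

Positions 1, 3, 5, … form one subsequence and positions 2, 4, 6, … form another.
Track A: 64, 81, 100, 121 — the squares 8², 9², 10², ….
Track B: -20, -18, -16 — adding 2 each time.
The 8th slot belongs to track B; its 4th term is -14.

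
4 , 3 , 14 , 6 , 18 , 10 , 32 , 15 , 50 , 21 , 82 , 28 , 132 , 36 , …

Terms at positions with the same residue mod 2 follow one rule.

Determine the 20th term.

Taking every 2nd term gives 2 separate tracks.
Track A = 4, 14, 18, 32, 50, 82, 132: a Fibonacci-like recurrence a_n = a_{n-1} + a_{n-2}.
Track B = 3, 6, 10, 15, 21, 28, 36: triangular numbers n(n+1)/2 for n = 2, 3, ….
Position 20 → track B, term 10 = 66.

66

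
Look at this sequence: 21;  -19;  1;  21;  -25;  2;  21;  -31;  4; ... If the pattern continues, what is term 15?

Split by position mod 3 into 3 tracks.
Stream A: 21, 21, 21 (always 21).
Stream B: -19, -25, -31 (subtracting 6 each time).
Stream C: 1, 2, 4 (powers 2^0, 2^1, 2^2, …).
Position 15 → stream C, term 5 = 16.

16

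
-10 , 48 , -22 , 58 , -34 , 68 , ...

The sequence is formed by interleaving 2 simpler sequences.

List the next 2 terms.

-46, 78

Odd-indexed and even-indexed terms follow separate rules.
Stream A: -10, -22, -34 (arithmetic with common difference −12).
Stream B: 48, 58, 68 (arithmetic with common difference +10).
Position 7 falls in stream A as its term 4, giving -46.
Position 8 → stream B, term 4 = 78.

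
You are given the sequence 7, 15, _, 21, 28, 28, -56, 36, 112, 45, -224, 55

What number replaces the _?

The terms cycle through 2 interleaved subsequences.
Subsequence A is 7, ?, 28, -56, 112, -224, which is geometric with ratio -2.
Subsequence B is 15, 21, 28, 36, 45, 55, which is triangular numbers starting at T_5.
So the missing entry in subsequence A is -14.

-14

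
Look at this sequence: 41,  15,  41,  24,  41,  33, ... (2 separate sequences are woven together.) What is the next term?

41

Split by position mod 2 into 2 tracks.
Track A is 41, 41, 41, which is the constant sequence 41.
Track B is 15, 24, 33, which is arithmetic, step +9.
The 7th slot belongs to track A; its 4th term is 41.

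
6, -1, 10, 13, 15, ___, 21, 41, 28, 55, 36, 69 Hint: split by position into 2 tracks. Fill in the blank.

27

Split by position mod 2 into 2 tracks.
Subsequence A = 6, 10, 15, 21, 28, 36: the triangular numbers T_3, T_4, ….
Subsequence B = -1, 13, ?, 41, 55, 69: arithmetic with common difference +14.
The gap is subsequence B's term 3; the rule gives 27.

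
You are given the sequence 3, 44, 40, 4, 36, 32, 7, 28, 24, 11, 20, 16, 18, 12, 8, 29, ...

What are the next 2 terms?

4, 0

The slot pattern repeats as ABB (period 3), so there are 2 interleaved tracks.
Track A is 3, 4, 7, 11, 18, 29, which is each term equals the sum of the previous two.
Track B is 44, 40, 36, 32, 28, 24, 20, 16, 12, 8, which is arithmetic with common difference −4.
Term 17 comes from track B (its 11th entry): 4.
The 18th slot belongs to track B; its 12th term is 0.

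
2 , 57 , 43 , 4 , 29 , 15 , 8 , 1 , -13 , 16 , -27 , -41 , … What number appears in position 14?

-55

The slot pattern repeats as ABB (period 3), so there are 2 interleaved tracks.
Track A: 2, 4, 8, 16. Successive powers of 2.
Track B: 57, 43, 29, 15, 1, -13, -27, -41. Subtracting 14 each time.
Position 14 falls in track B as its term 9, giving -55.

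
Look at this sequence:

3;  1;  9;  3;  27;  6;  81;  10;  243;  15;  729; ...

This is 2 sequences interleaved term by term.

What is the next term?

The terms cycle through 2 interleaved subsequences.
Track A: 3, 9, 27, 81, 243, 729. Powers of 3.
Track B: 1, 3, 6, 10, 15. Triangular numbers n(n+1)/2 for n = 1, 2, ….
The 12th slot belongs to track B; its 6th term is 21.

21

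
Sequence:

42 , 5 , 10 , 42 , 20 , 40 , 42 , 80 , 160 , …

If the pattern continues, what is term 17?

5120

Reading positions in blocks of 3 reveals the pattern ABB — 2 tracks woven together.
Track A is 42, 42, 42, which is the constant sequence 42.
Track B is 5, 10, 20, 40, 80, 160, which is geometric with ratio 2.
The 17th slot belongs to track B; its 11th term is 5120.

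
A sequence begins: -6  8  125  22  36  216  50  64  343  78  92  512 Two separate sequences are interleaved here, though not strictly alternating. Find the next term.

Positions follow the repeating pattern AAB; grouping by letter gives 2 tracks.
Stream A: -6, 8, 22, 36, 50, 64, 78, 92. Linear: a_n = -20 + 14·n.
Stream B: 125, 216, 343, 512. Consecutive cubes n³ from n = 5.
Position 13 falls in stream A as its term 9, giving 106.

106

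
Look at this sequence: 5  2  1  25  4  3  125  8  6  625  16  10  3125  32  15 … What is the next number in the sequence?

The terms cycle through 3 interleaved subsequences.
Subsequence A: 5, 25, 125, 625, 3125. Successive powers of 5.
Subsequence B: 2, 4, 8, 16, 32. Geometric, ×2 each step.
Subsequence C: 1, 3, 6, 10, 15. Triangular numbers n(n+1)/2 for n = 1, 2, ….
The 16th slot belongs to subsequence A; its 6th term is 15625.

15625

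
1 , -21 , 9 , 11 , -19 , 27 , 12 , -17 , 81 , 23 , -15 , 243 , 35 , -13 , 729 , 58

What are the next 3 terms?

-11, 2187, 93

Split by position mod 3 into 3 tracks.
Track A: 1, 11, 12, 23, 35, 58. A Fibonacci-like recurrence a_n = a_{n-1} + a_{n-2}.
Track B: -21, -19, -17, -15, -13. Arithmetic with common difference +2.
Track C: 9, 27, 81, 243, 729. Multiplying by 3 each time.
Position 17 → track B, term 6 = -11.
The 18th slot belongs to track C; its 6th term is 2187.
Term 19 comes from track A (its 7th entry): 93.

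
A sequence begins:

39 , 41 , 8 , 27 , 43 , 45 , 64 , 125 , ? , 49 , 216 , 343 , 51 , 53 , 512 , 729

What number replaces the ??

47

The slot pattern repeats as AABB (period 4), so there are 2 interleaved tracks.
Stream A is 39, 41, 43, 45, ?, 49, 51, 53, which is arithmetic, step +2.
Stream B is 8, 27, 64, 125, 216, 343, 512, 729, which is consecutive cubes n³ from n = 2.
Stream A's pattern makes the blank 47.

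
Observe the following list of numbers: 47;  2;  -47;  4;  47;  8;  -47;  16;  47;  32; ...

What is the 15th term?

Split by position mod 2 into 2 tracks.
Track A: 47, -47, 47, -47, 47 — alternating ±47.
Track B: 2, 4, 8, 16, 32 — successive powers of 2.
Position 15 falls in track A as its term 8, giving -47.

-47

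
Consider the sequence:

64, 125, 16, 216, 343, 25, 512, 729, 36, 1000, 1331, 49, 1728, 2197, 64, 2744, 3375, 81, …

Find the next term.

4096

The slot pattern repeats as AAB (period 3), so there are 2 interleaved tracks.
Stream A: 64, 125, 216, 343, 512, 729, 1000, 1331, 1728, 2197, 2744, 3375 (the cubes 4³, 5³, 6³, …).
Stream B: 16, 25, 36, 49, 64, 81 (the squares 4², 5², 6², …).
Position 19 falls in stream A as its term 13, giving 4096.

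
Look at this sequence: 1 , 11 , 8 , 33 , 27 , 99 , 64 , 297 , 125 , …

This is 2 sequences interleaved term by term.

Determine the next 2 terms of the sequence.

891, 216

Positions 1, 3, 5, … form one subsequence and positions 2, 4, 6, … form another.
Subsequence A: 1, 8, 27, 64, 125. The cubes 1³, 2³, 3³, ….
Subsequence B: 11, 33, 99, 297. Multiplying by 3 each time.
Position 10 → subsequence B, term 5 = 891.
Term 11 comes from subsequence A (its 6th entry): 216.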